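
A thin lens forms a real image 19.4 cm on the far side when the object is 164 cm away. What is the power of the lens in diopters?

P = +5.76 D

d_i = +19.4 cm.
1/f = 1/d_o + 1/d_i = 1/(164) + 1/(19.4) = 0.05764 cm⁻¹.
f = 17.35 cm = 0.1735 m, so P = 1/f = +5.76 D.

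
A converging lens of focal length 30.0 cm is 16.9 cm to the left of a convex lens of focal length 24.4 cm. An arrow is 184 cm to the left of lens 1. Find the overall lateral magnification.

m = -0.110

Lens 1: 1/d_i1 = 1/(30.0) − 1/(184) = 0.02790, so d_i1 = 35.84 cm; m₁ = −d_i1/d_o1 = -0.1948.
d_o2 = 16.9 − (35.84) = -18.94 cm (virtual object).
Lens 2: 1/d_i2 = 1/(24.4) − 1/(-18.94) = 0.09378, so d_i2 = 10.66 cm; m₂ = −d_i2/d_o2 = +0.5630.
m = m₁·m₂ = (-0.1948)(+0.5630) = -0.110.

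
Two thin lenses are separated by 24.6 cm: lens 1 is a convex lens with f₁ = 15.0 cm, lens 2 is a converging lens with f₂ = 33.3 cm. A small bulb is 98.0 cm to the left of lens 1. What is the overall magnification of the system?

Lens 1: 1/d_i1 = 1/(15.0) − 1/(98.0) = 0.05646, so d_i1 = 17.71 cm; m₁ = −d_i1/d_o1 = -0.1807.
d_o2 = 24.6 − (17.71) = 6.890 cm.
Lens 2: 1/d_i2 = 1/(33.3) − 1/(6.890) = -0.1151, so d_i2 = -8.688 cm; m₂ = −d_i2/d_o2 = +1.261.
m = m₁·m₂ = (-0.1807)(+1.261) = -0.228.

m = -0.228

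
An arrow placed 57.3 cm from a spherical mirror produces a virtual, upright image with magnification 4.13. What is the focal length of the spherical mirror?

m = −d_i/d_o ⇒ d_i = −m·d_o = −(+4.13)·(57.3) = -236.6 cm.
1/f = 1/d_o + 1/d_i = 1/(57.3) + 1/(-236.6) = 0.01323, so f = 75.6 cm.
Since f is positive, the spherical mirror is concave.

f = 75.6 cm (concave)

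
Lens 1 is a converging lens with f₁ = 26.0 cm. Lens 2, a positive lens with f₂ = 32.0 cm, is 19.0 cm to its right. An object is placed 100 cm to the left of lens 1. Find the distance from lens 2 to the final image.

10.7 cm

Lens 1: 1/d_i1 = 1/f₁ − 1/d_o1 = 1/(26.0) − 1/(100) = 0.02846, so d_i1 = 35.14 cm.
The intermediate image is 35.14 cm to the right of lens 1, which lies 16.14 cm to the right of lens 2 — a virtual object — so d_o2 = −16.14 cm.
Lens 2: 1/d_i2 = 1/f₂ − 1/d_o2 = 1/(32.0) − 1/(-16.14) = 0.09321, so d_i2 = 10.7 cm.
The final image is real, 10.7 cm to the right of lens 2 (overall magnification ≈ -0.23).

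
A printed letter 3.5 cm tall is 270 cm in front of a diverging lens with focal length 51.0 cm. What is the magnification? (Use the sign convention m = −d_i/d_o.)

For a diverging lens, f = -51.0 cm.
1/d_i = 1/f − 1/d_o = 1/(-51.00) − 1/(270) = -0.02331, so d_i = -42.90 cm.
m = −d_i/d_o = −(-42.90)/(270) = +0.159.
The image is virtual, upright and reduced, on the same side as the object.

m = +0.159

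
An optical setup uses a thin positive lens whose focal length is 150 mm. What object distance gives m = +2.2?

81.8 mm

m = −d_i/d_o ⇒ d_i = −m·d_o.
1/f = 1/d_o + 1/d_i = 1/d_o − 1/(m·d_o) = (1 − 1/m)/d_o, so d_o = f(1 − 1/m) = (150.0)(1 − 1/(+2.2)) = 81.8 mm.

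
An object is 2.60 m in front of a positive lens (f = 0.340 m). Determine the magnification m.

1/d_i = 1/f − 1/d_o = 1/(0.3400) − 1/(2.60) = 2.557, so d_i = 0.3912 m.
m = −d_i/d_o = −(0.3912)/(2.60) = -0.150.
The image is real, inverted and reduced, on the far side of the lens.

m = -0.150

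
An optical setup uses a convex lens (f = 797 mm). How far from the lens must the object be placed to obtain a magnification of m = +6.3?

m = −d_i/d_o ⇒ d_i = −m·d_o.
1/f = 1/d_o + 1/d_i = 1/d_o − 1/(m·d_o) = (1 − 1/m)/d_o, so d_o = f(1 − 1/m) = (797.0)(1 − 1/(+6.3)) = 670 mm.

670 mm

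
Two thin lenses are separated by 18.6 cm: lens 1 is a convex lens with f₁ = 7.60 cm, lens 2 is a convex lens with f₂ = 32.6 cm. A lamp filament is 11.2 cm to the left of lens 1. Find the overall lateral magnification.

Lens 1: 1/d_i1 = 1/(7.60) − 1/(11.2) = 0.04229, so d_i1 = 23.64 cm; m₁ = −d_i1/d_o1 = -2.111.
d_o2 = 18.6 − (23.64) = -5.040 cm (virtual object).
Lens 2: 1/d_i2 = 1/(32.6) − 1/(-5.040) = 0.2291, so d_i2 = 4.365 cm; m₂ = −d_i2/d_o2 = +0.8661.
m = m₁·m₂ = (-2.111)(+0.8661) = -1.83.

m = -1.83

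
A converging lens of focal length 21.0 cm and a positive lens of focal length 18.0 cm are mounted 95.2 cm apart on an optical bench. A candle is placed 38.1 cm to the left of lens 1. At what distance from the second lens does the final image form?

28.7 cm

Lens 1: 1/d_i1 = 1/f₁ − 1/d_o1 = 1/(21.0) − 1/(38.1) = 0.02137, so d_i1 = 46.79 cm.
The intermediate image is 46.79 cm to the right of lens 1, which is 95.2 − (46.79) = 48.41 cm to the left of lens 2, so d_o2 = +48.41 cm.
Lens 2: 1/d_i2 = 1/f₂ − 1/d_o2 = 1/(18.0) − 1/(48.41) = 0.03490, so d_i2 = 28.7 cm.
The final image is real, 28.7 cm to the right of lens 2 (overall magnification ≈ 0.73).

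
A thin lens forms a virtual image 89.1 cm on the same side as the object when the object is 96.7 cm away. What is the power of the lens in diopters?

P = -0.0882 D

Virtual image ⇒ d_i = −89.1 cm.
1/f = 1/d_o + 1/d_i = 1/(96.7) + 1/(-89.1) = -0.0008821 cm⁻¹.
f = -1134 cm = -11.34 m, so P = 1/f = -0.0882 D.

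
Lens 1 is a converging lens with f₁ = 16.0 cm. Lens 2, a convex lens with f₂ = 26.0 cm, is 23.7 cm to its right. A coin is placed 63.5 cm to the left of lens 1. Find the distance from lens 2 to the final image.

Lens 1: 1/d_i1 = 1/f₁ − 1/d_o1 = 1/(16.0) − 1/(63.5) = 0.04675, so d_i1 = 21.39 cm.
The intermediate image is 21.39 cm to the right of lens 1, which is 23.7 − (21.39) = 2.310 cm to the left of lens 2, so d_o2 = +2.310 cm.
Lens 2: 1/d_i2 = 1/f₂ − 1/d_o2 = 1/(26.0) − 1/(2.310) = -0.3944, so d_i2 = -2.54 cm.
The final image is virtual, 2.54 cm to the left of lens 2 (overall magnification ≈ -0.37).

2.54 cm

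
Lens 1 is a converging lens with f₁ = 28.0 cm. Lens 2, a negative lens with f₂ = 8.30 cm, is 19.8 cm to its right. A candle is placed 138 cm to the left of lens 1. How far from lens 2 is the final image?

Lens 1: 1/d_i1 = 1/f₁ − 1/d_o1 = 1/(28.0) − 1/(138) = 0.02847, so d_i1 = 35.13 cm.
The intermediate image is 35.13 cm to the right of lens 1, which lies 15.33 cm to the right of lens 2 — a virtual object — so d_o2 = −15.33 cm.
Lens 2 is diverging, so f₂ = −8.30 cm.
Lens 2: 1/d_i2 = 1/f₂ − 1/d_o2 = 1/(-8.30) − 1/(-15.33) = -0.05525, so d_i2 = -18.1 cm.
The final image is virtual, 18.1 cm to the left of lens 2 (overall magnification ≈ 0.30).

18.1 cm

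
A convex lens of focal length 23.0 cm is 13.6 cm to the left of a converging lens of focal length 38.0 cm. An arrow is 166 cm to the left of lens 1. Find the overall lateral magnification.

Lens 1: 1/d_i1 = 1/(23.0) − 1/(166) = 0.03745, so d_i1 = 26.70 cm; m₁ = −d_i1/d_o1 = -0.1608.
d_o2 = 13.6 − (26.70) = -13.10 cm (virtual object).
Lens 2: 1/d_i2 = 1/(38.0) − 1/(-13.10) = 0.1027, so d_i2 = 9.742 cm; m₂ = −d_i2/d_o2 = +0.7436.
m = m₁·m₂ = (-0.1608)(+0.7436) = -0.120.

m = -0.120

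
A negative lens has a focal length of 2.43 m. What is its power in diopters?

For a negative lens, f = −2.43 m.
P = 1/f = 1/(-2.43 m) = -0.412 D.

P = -0.412 D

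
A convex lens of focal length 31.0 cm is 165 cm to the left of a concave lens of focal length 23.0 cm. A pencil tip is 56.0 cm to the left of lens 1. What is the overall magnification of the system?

m = -0.241

Lens 1: 1/d_i1 = 1/(31.0) − 1/(56.0) = 0.01440, so d_i1 = 69.44 cm; m₁ = −d_i1/d_o1 = -1.240.
d_o2 = 165 − (69.44) = 95.56 cm.
f₂ = −23.0 cm (diverging).
Lens 2: 1/d_i2 = 1/(-23.0) − 1/(95.56) = -0.05394, so d_i2 = -18.54 cm; m₂ = −d_i2/d_o2 = +0.1940.
m = m₁·m₂ = (-1.240)(+0.1940) = -0.241.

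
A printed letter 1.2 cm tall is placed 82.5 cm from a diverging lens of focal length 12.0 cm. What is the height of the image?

For a diverging lens, f = -12.0 cm.
1/d_i = 1/f − 1/d_o = 1/(-12.00) − 1/(82.5) = -0.09545, so d_i = -10.48 cm.
m = −d_i/d_o = +0.1270.
|h_i| = |m|·h_o = 0.1270 × 1.2 = 0.152 cm. The image is virtual, upright and reduced, on the same side as the object.

0.152 cm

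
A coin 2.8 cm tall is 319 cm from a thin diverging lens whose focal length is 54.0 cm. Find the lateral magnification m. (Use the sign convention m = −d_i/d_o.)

For a diverging lens, f = -54.0 cm.
1/d_i = 1/f − 1/d_o = 1/(-54.00) − 1/(319) = -0.02165, so d_i = -46.18 cm.
m = −d_i/d_o = −(-46.18)/(319) = +0.145.
The image is virtual, upright and reduced, on the same side as the object.

m = +0.145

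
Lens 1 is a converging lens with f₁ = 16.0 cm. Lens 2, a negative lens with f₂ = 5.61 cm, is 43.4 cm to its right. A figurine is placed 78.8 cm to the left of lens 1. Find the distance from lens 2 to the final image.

4.52 cm

Lens 1: 1/d_i1 = 1/f₁ − 1/d_o1 = 1/(16.0) − 1/(78.8) = 0.04981, so d_i1 = 20.08 cm.
The intermediate image is 20.08 cm to the right of lens 1, which is 43.4 − (20.08) = 23.32 cm to the left of lens 2, so d_o2 = +23.32 cm.
Lens 2 is diverging, so f₂ = −5.61 cm.
Lens 2: 1/d_i2 = 1/f₂ − 1/d_o2 = 1/(-5.61) − 1/(23.32) = -0.2211, so d_i2 = -4.52 cm.
The final image is virtual, 4.52 cm to the left of lens 2 (overall magnification ≈ -0.049).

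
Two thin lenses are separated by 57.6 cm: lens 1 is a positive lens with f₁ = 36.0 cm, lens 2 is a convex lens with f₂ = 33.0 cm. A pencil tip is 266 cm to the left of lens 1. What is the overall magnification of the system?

m = -0.303

Lens 1: 1/d_i1 = 1/(36.0) − 1/(266) = 0.02402, so d_i1 = 41.63 cm; m₁ = −d_i1/d_o1 = -0.1565.
d_o2 = 57.6 − (41.63) = 15.97 cm.
Lens 2: 1/d_i2 = 1/(33.0) − 1/(15.97) = -0.03231, so d_i2 = -30.95 cm; m₂ = −d_i2/d_o2 = +1.938.
m = m₁·m₂ = (-0.1565)(+1.938) = -0.303.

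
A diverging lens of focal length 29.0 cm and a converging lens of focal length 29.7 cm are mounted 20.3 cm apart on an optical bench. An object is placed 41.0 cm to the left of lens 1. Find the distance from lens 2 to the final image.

146 cm

Lens 1 is diverging, so f₁ = −29.0 cm.
Lens 1: 1/d_i1 = 1/f₁ − 1/d_o1 = 1/(-29.0) − 1/(41.0) = -0.05887, so d_i1 = -16.99 cm.
The intermediate image is 16.99 cm to the left of lens 1 (virtual), which is 20.3 − (-16.99) = 37.29 cm to the left of lens 2, so d_o2 = +37.29 cm.
Lens 2: 1/d_i2 = 1/f₂ − 1/d_o2 = 1/(29.7) − 1/(37.29) = 0.006853, so d_i2 = 146 cm.
The final image is real, 146 cm to the right of lens 2 (overall magnification ≈ -1.6).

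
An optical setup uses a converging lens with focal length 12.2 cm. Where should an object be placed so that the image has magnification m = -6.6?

m = −d_i/d_o ⇒ d_i = −m·d_o.
1/f = 1/d_o + 1/d_i = 1/d_o − 1/(m·d_o) = (1 − 1/m)/d_o, so d_o = f(1 − 1/m) = (12.20)(1 − 1/(-6.6)) = 14.0 cm.

14.0 cm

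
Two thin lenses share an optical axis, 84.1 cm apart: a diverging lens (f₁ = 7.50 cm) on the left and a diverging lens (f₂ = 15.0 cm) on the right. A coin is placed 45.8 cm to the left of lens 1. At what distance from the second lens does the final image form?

Lens 1 is diverging, so f₁ = −7.50 cm.
Lens 1: 1/d_i1 = 1/f₁ − 1/d_o1 = 1/(-7.50) − 1/(45.8) = -0.1552, so d_i1 = -6.445 cm.
The intermediate image is 6.445 cm to the left of lens 1 (virtual), which is 84.1 − (-6.445) = 90.54 cm to the left of lens 2, so d_o2 = +90.54 cm.
Lens 2 is diverging, so f₂ = −15.0 cm.
Lens 2: 1/d_i2 = 1/f₂ − 1/d_o2 = 1/(-15.0) − 1/(90.54) = -0.07771, so d_i2 = -12.9 cm.
The final image is virtual, 12.9 cm to the left of lens 2 (overall magnification ≈ 0.020).

12.9 cm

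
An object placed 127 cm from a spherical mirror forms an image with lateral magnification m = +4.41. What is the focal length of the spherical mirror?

m = −d_i/d_o ⇒ d_i = −m·d_o = −(+4.41)·(127) = -560.1 cm.
1/f = 1/d_o + 1/d_i = 1/(127) + 1/(-560.1) = 0.006089, so f = 164 cm.
Since f is positive, the spherical mirror is concave.

f = 164 cm (concave)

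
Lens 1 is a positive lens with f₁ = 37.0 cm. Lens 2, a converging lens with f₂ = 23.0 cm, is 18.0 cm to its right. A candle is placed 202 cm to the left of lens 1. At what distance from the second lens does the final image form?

Lens 1: 1/d_i1 = 1/f₁ − 1/d_o1 = 1/(37.0) − 1/(202) = 0.02208, so d_i1 = 45.30 cm.
The intermediate image is 45.30 cm to the right of lens 1, which lies 27.30 cm to the right of lens 2 — a virtual object — so d_o2 = −27.30 cm.
Lens 2: 1/d_i2 = 1/f₂ − 1/d_o2 = 1/(23.0) − 1/(-27.30) = 0.08011, so d_i2 = 12.5 cm.
The final image is real, 12.5 cm to the right of lens 2 (overall magnification ≈ -0.10).

12.5 cm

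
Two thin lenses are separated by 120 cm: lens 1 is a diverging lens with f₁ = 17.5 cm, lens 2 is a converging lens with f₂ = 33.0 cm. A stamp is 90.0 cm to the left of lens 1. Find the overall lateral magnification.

m = -0.0528

f₁ = −17.5 cm (diverging).
Lens 1: 1/d_i1 = 1/(-17.5) − 1/(90.0) = -0.06825, so d_i1 = -14.65 cm; m₁ = −d_i1/d_o1 = +0.1628.
d_o2 = 120 − (-14.65) = 134.7 cm.
Lens 2: 1/d_i2 = 1/(33.0) − 1/(134.7) = 0.02288, so d_i2 = 43.71 cm; m₂ = −d_i2/d_o2 = -0.3245.
m = m₁·m₂ = (+0.1628)(-0.3245) = -0.0528.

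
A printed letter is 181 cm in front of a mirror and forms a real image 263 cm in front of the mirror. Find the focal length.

Real image ⇒ d_i = +263 cm.
1/f = 1/d_o + 1/d_i = 1/(181) + 1/(263) = 0.009327, so f = 107 cm.
Since f is positive, the mirror is concave.

f = 107 cm (concave)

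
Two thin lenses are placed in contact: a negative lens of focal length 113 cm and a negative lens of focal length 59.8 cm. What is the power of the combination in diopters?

P = -2.56 D

P₁ = 1/f₁ = 1/(-1.13 m) = -0.8850 D; P₂ = 1/f₂ = 1/(-0.598 m) = -1.672 D.
For thin lenses in contact, P = P₁ + P₂ = (-0.8850) + (-1.672) = -2.56 D.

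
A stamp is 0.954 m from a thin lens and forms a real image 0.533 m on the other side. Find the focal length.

Real image ⇒ d_i = +0.533 m.
1/f = 1/d_o + 1/d_i = 1/(0.954) + 1/(0.533) = 2.924, so f = 0.342 m.
Since f is positive, the thin lens is converging.

f = 0.342 m (converging)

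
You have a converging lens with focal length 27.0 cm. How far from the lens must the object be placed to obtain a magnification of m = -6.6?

m = −d_i/d_o ⇒ d_i = −m·d_o.
1/f = 1/d_o + 1/d_i = 1/d_o − 1/(m·d_o) = (1 − 1/m)/d_o, so d_o = f(1 − 1/m) = (27.00)(1 − 1/(-6.6)) = 31.1 cm.

31.1 cm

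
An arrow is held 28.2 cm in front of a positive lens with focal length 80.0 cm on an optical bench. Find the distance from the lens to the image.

Lens equation: 1/d_i = 1/f − 1/d_o = 1/(80.00) − 1/(28.2) = 0.01250 − 0.03546 = -0.02296, so d_i = -43.6 cm.
The image is virtual, upright and enlarged, on the same side as the object.

43.6 cm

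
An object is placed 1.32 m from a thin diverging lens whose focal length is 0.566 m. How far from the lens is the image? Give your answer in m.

For a diverging lens, f = -0.566 m.
Lens equation: 1/s_i = 1/f − 1/s_o = 1/(-0.5660) − 1/(1.32) = -1.767 − 0.7576 = -2.524, so s_i = -0.396 m.
The image is virtual, upright and reduced, on the same side as the object.

0.396 m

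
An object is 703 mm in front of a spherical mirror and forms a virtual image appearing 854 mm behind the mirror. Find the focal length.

Virtual image ⇒ d_i = −854 mm.
1/f = 1/d_o + 1/d_i = 1/(703) + 1/(-854) = 0.0002515, so f = 3980 mm.
Since f is positive, the spherical mirror is concave.

f = 3980 mm (concave)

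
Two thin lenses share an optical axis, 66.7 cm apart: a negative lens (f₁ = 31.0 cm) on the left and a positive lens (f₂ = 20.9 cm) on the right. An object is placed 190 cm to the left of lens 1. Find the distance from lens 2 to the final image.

26.9 cm

Lens 1 is diverging, so f₁ = −31.0 cm.
Lens 1: 1/d_i1 = 1/f₁ − 1/d_o1 = 1/(-31.0) − 1/(190) = -0.03752, so d_i1 = -26.65 cm.
The intermediate image is 26.65 cm to the left of lens 1 (virtual), which is 66.7 − (-26.65) = 93.35 cm to the left of lens 2, so d_o2 = +93.35 cm.
Lens 2: 1/d_i2 = 1/f₂ − 1/d_o2 = 1/(20.9) − 1/(93.35) = 0.03713, so d_i2 = 26.9 cm.
The final image is real, 26.9 cm to the right of lens 2 (overall magnification ≈ -0.040).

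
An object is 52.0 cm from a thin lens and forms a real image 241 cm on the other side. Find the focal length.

f = 42.8 cm (converging)

Real image ⇒ d_i = +241 cm.
1/f = 1/d_o + 1/d_i = 1/(52.0) + 1/(241) = 0.02338, so f = 42.8 cm.
Since f is positive, the thin lens is converging.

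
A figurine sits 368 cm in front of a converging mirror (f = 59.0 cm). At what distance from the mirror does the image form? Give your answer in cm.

Mirror equation: 1/s_i = 1/f − 1/s_o = 1/(59.00) − 1/(368) = 0.01695 − 0.002717 = 0.01423, so s_i = 70.3 cm.
The image is real, inverted and reduced, in front of the mirror.

70.3 cm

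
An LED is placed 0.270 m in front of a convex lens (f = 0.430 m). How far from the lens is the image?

Thin-lens equation: 1/d_i = 1/f − 1/d_o = 1/(0.4300) − 1/(0.270) = 2.326 − 3.704 = -1.378, so d_i = -0.726 m.
The image is virtual, upright and enlarged, on the same side as the object.

0.726 m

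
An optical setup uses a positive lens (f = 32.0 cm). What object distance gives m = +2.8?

m = −d_i/d_o ⇒ d_i = −m·d_o.
1/f = 1/d_o + 1/d_i = 1/d_o − 1/(m·d_o) = (1 − 1/m)/d_o, so d_o = f(1 − 1/m) = (32.00)(1 − 1/(+2.8)) = 20.6 cm.

20.6 cm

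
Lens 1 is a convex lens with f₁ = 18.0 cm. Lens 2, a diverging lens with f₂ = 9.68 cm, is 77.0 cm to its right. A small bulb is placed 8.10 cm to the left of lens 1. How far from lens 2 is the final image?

8.76 cm

Lens 1: 1/d_i1 = 1/f₁ − 1/d_o1 = 1/(18.0) − 1/(8.10) = -0.06790, so d_i1 = -14.73 cm.
The intermediate image is 14.73 cm to the left of lens 1 (virtual), which is 77.0 − (-14.73) = 91.73 cm to the left of lens 2, so d_o2 = +91.73 cm.
Lens 2 is diverging, so f₂ = −9.68 cm.
Lens 2: 1/d_i2 = 1/f₂ − 1/d_o2 = 1/(-9.68) − 1/(91.73) = -0.1142, so d_i2 = -8.76 cm.
The final image is virtual, 8.76 cm to the left of lens 2 (overall magnification ≈ 0.17).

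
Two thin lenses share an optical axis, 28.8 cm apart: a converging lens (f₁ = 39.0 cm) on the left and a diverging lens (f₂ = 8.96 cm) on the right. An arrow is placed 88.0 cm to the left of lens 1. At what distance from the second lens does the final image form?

11.4 cm

Lens 1: 1/d_i1 = 1/f₁ − 1/d_o1 = 1/(39.0) − 1/(88.0) = 0.01428, so d_i1 = 70.04 cm.
The intermediate image is 70.04 cm to the right of lens 1, which lies 41.24 cm to the right of lens 2 — a virtual object — so d_o2 = −41.24 cm.
Lens 2 is diverging, so f₂ = −8.96 cm.
Lens 2: 1/d_i2 = 1/f₂ − 1/d_o2 = 1/(-8.96) − 1/(-41.24) = -0.08736, so d_i2 = -11.4 cm.
The final image is virtual, 11.4 cm to the left of lens 2 (overall magnification ≈ 0.22).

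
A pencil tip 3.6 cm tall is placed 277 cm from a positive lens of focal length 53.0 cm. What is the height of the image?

0.852 cm

1/d_i = 1/f − 1/d_o = 1/(53.00) − 1/(277) = 0.01526, so d_i = 65.54 cm.
m = −d_i/d_o = -0.2366.
|h_i| = |m|·h_o = 0.2366 × 3.6 = 0.852 cm. The image is real, inverted and reduced, on the far side of the lens.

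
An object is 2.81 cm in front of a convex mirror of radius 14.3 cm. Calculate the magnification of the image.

m = +0.718

f = R/2 = 14.3/2 = 7.150 cm; for a convex mirror, f = -7.150 cm.
1/d_i = 1/f − 1/d_o = 1/(-7.150) − 1/(2.81) = -0.4957, so d_i = -2.017 cm.
m = −d_i/d_o = −(-2.017)/(2.81) = +0.718.
The image is virtual, upright and reduced, behind the mirror.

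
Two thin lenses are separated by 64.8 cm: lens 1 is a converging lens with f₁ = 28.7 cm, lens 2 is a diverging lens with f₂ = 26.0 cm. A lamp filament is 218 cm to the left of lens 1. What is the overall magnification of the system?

m = -0.0683

Lens 1: 1/d_i1 = 1/(28.7) − 1/(218) = 0.03026, so d_i1 = 33.05 cm; m₁ = −d_i1/d_o1 = -0.1516.
d_o2 = 64.8 − (33.05) = 31.75 cm.
f₂ = −26.0 cm (diverging).
Lens 2: 1/d_i2 = 1/(-26.0) − 1/(31.75) = -0.06996, so d_i2 = -14.29 cm; m₂ = −d_i2/d_o2 = +0.4502.
m = m₁·m₂ = (-0.1516)(+0.4502) = -0.0683.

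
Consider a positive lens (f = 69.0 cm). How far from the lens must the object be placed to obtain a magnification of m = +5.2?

m = −d_i/d_o ⇒ d_i = −m·d_o.
1/f = 1/d_o + 1/d_i = 1/d_o − 1/(m·d_o) = (1 − 1/m)/d_o, so d_o = f(1 − 1/m) = (69.00)(1 − 1/(+5.2)) = 55.7 cm.

55.7 cm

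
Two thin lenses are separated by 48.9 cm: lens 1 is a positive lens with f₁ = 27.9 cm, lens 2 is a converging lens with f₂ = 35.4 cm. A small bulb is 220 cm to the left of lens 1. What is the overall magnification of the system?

Lens 1: 1/d_i1 = 1/(27.9) − 1/(220) = 0.03130, so d_i1 = 31.95 cm; m₁ = −d_i1/d_o1 = -0.1452.
d_o2 = 48.9 − (31.95) = 16.95 cm.
Lens 2: 1/d_i2 = 1/(35.4) − 1/(16.95) = -0.03075, so d_i2 = -32.52 cm; m₂ = −d_i2/d_o2 = +1.919.
m = m₁·m₂ = (-0.1452)(+1.919) = -0.279.

m = -0.279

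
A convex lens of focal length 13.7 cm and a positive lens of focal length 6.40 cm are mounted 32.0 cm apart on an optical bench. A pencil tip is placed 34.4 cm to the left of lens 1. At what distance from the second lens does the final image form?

Lens 1: 1/d_i1 = 1/f₁ − 1/d_o1 = 1/(13.7) − 1/(34.4) = 0.04392, so d_i1 = 22.77 cm.
The intermediate image is 22.77 cm to the right of lens 1, which is 32.0 − (22.77) = 9.230 cm to the left of lens 2, so d_o2 = +9.230 cm.
Lens 2: 1/d_i2 = 1/f₂ − 1/d_o2 = 1/(6.40) − 1/(9.230) = 0.04791, so d_i2 = 20.9 cm.
The final image is real, 20.9 cm to the right of lens 2 (overall magnification ≈ 1.5).

20.9 cm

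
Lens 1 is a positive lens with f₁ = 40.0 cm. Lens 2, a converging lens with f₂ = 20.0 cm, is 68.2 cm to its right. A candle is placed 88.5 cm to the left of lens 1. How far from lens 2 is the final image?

Lens 1: 1/d_i1 = 1/f₁ − 1/d_o1 = 1/(40.0) − 1/(88.5) = 0.01370, so d_i1 = 72.99 cm.
The intermediate image is 72.99 cm to the right of lens 1, which lies 4.790 cm to the right of lens 2 — a virtual object — so d_o2 = −4.790 cm.
Lens 2: 1/d_i2 = 1/f₂ − 1/d_o2 = 1/(20.0) − 1/(-4.790) = 0.2588, so d_i2 = 3.86 cm.
The final image is real, 3.86 cm to the right of lens 2 (overall magnification ≈ -0.67).

3.86 cm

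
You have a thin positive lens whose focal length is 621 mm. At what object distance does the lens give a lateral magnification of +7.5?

m = −d_i/d_o ⇒ d_i = −m·d_o.
1/f = 1/d_o + 1/d_i = 1/d_o − 1/(m·d_o) = (1 − 1/m)/d_o, so d_o = f(1 − 1/m) = (621.0)(1 − 1/(+7.5)) = 538 mm.

538 mm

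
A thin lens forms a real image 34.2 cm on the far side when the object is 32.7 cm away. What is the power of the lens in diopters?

P = +5.98 D

d_i = +34.2 cm.
1/f = 1/d_o + 1/d_i = 1/(32.7) + 1/(34.2) = 0.05982 cm⁻¹.
f = 16.72 cm = 0.1672 m, so P = 1/f = +5.98 D.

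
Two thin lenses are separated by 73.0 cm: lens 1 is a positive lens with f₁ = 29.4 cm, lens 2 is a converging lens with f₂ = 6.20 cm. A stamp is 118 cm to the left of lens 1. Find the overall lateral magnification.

m = +0.0744

Lens 1: 1/d_i1 = 1/(29.4) − 1/(118) = 0.02554, so d_i1 = 39.16 cm; m₁ = −d_i1/d_o1 = -0.3319.
d_o2 = 73.0 − (39.16) = 33.84 cm.
Lens 2: 1/d_i2 = 1/(6.20) − 1/(33.84) = 0.1317, so d_i2 = 7.591 cm; m₂ = −d_i2/d_o2 = -0.2243.
m = m₁·m₂ = (-0.3319)(-0.2243) = +0.0744.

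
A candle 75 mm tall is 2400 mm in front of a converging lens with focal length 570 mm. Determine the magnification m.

1/d_i = 1/f − 1/d_o = 1/(570.0) − 1/(2400) = 0.001338, so d_i = 747.5 mm.
m = −d_i/d_o = −(747.5)/(2400) = -0.311.
The image is real, inverted and reduced, on the far side of the lens.

m = -0.311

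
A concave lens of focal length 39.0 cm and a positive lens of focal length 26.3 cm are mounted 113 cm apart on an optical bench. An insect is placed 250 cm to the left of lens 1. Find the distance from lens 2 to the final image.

Lens 1 is diverging, so f₁ = −39.0 cm.
Lens 1: 1/d_i1 = 1/f₁ − 1/d_o1 = 1/(-39.0) − 1/(250) = -0.02964, so d_i1 = -33.74 cm.
The intermediate image is 33.74 cm to the left of lens 1 (virtual), which is 113 − (-33.74) = 146.7 cm to the left of lens 2, so d_o2 = +146.7 cm.
Lens 2: 1/d_i2 = 1/f₂ − 1/d_o2 = 1/(26.3) − 1/(146.7) = 0.03121, so d_i2 = 32.0 cm.
The final image is real, 32.0 cm to the right of lens 2 (overall magnification ≈ -0.029).

32.0 cm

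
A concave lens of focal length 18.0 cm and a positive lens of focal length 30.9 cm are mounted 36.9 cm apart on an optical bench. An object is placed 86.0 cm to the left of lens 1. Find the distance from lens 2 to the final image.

76.6 cm

Lens 1 is diverging, so f₁ = −18.0 cm.
Lens 1: 1/d_i1 = 1/f₁ − 1/d_o1 = 1/(-18.0) − 1/(86.0) = -0.06718, so d_i1 = -14.88 cm.
The intermediate image is 14.88 cm to the left of lens 1 (virtual), which is 36.9 − (-14.88) = 51.78 cm to the left of lens 2, so d_o2 = +51.78 cm.
Lens 2: 1/d_i2 = 1/f₂ − 1/d_o2 = 1/(30.9) − 1/(51.78) = 0.01305, so d_i2 = 76.6 cm.
The final image is real, 76.6 cm to the right of lens 2 (overall magnification ≈ -0.26).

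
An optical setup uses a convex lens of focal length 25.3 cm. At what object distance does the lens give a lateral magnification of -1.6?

m = −d_i/d_o ⇒ d_i = −m·d_o.
1/f = 1/d_o + 1/d_i = 1/d_o − 1/(m·d_o) = (1 − 1/m)/d_o, so d_o = f(1 − 1/m) = (25.30)(1 − 1/(-1.6)) = 41.1 cm.

41.1 cm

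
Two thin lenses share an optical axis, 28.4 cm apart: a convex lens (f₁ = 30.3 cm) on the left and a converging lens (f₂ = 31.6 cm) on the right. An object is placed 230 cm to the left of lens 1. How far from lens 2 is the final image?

Lens 1: 1/d_i1 = 1/f₁ − 1/d_o1 = 1/(30.3) − 1/(230) = 0.02866, so d_i1 = 34.90 cm.
The intermediate image is 34.90 cm to the right of lens 1, which lies 6.500 cm to the right of lens 2 — a virtual object — so d_o2 = −6.500 cm.
Lens 2: 1/d_i2 = 1/f₂ − 1/d_o2 = 1/(31.6) − 1/(-6.500) = 0.1855, so d_i2 = 5.39 cm.
The final image is real, 5.39 cm to the right of lens 2 (overall magnification ≈ -0.13).

5.39 cm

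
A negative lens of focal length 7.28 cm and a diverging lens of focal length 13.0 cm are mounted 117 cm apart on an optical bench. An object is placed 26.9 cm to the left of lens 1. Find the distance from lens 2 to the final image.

11.8 cm

Lens 1 is diverging, so f₁ = −7.28 cm.
Lens 1: 1/d_i1 = 1/f₁ − 1/d_o1 = 1/(-7.28) − 1/(26.9) = -0.1745, so d_i1 = -5.729 cm.
The intermediate image is 5.729 cm to the left of lens 1 (virtual), which is 117 − (-5.729) = 122.7 cm to the left of lens 2, so d_o2 = +122.7 cm.
Lens 2 is diverging, so f₂ = −13.0 cm.
Lens 2: 1/d_i2 = 1/f₂ − 1/d_o2 = 1/(-13.0) − 1/(122.7) = -0.08507, so d_i2 = -11.8 cm.
The final image is virtual, 11.8 cm to the left of lens 2 (overall magnification ≈ 0.020).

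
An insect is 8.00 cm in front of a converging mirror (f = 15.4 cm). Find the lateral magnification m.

1/d_i = 1/f − 1/d_o = 1/(15.40) − 1/(8.00) = -0.06006, so d_i = -16.65 cm.
m = −d_i/d_o = −(-16.65)/(8.00) = +2.08.
The image is virtual, upright and enlarged, behind the mirror.

m = +2.08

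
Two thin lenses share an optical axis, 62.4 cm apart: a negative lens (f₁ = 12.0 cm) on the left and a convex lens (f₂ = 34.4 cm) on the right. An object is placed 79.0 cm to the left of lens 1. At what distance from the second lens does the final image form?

65.2 cm

Lens 1 is diverging, so f₁ = −12.0 cm.
Lens 1: 1/d_i1 = 1/f₁ − 1/d_o1 = 1/(-12.0) − 1/(79.0) = -0.09599, so d_i1 = -10.42 cm.
The intermediate image is 10.42 cm to the left of lens 1 (virtual), which is 62.4 − (-10.42) = 72.82 cm to the left of lens 2, so d_o2 = +72.82 cm.
Lens 2: 1/d_i2 = 1/f₂ − 1/d_o2 = 1/(34.4) − 1/(72.82) = 0.01534, so d_i2 = 65.2 cm.
The final image is real, 65.2 cm to the right of lens 2 (overall magnification ≈ -0.12).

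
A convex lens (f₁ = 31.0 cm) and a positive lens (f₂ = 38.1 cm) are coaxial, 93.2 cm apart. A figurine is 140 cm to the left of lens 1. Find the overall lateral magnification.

m = +0.709

Lens 1: 1/d_i1 = 1/(31.0) − 1/(140) = 0.02512, so d_i1 = 39.82 cm; m₁ = −d_i1/d_o1 = -0.2844.
d_o2 = 93.2 − (39.82) = 53.38 cm.
Lens 2: 1/d_i2 = 1/(38.1) − 1/(53.38) = 0.007513, so d_i2 = 133.1 cm; m₂ = −d_i2/d_o2 = -2.493.
m = m₁·m₂ = (-0.2844)(-2.493) = +0.709.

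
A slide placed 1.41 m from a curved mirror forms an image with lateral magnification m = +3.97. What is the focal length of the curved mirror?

m = −d_i/d_o ⇒ d_i = −m·d_o = −(+3.97)·(1.41) = -5.598 m.
1/f = 1/d_o + 1/d_i = 1/(1.41) + 1/(-5.598) = 0.5306, so f = 1.88 m.
Since f is positive, the curved mirror is concave.

f = 1.88 m (concave)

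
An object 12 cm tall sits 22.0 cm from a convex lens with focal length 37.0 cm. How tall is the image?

1/d_i = 1/f − 1/d_o = 1/(37.00) − 1/(22.0) = -0.01843, so d_i = -54.27 cm.
m = −d_i/d_o = +2.467.
|h_i| = |m|·h_o = 2.467 × 12 = 29.6 cm. The image is virtual, upright and enlarged, on the same side as the object.

29.6 cm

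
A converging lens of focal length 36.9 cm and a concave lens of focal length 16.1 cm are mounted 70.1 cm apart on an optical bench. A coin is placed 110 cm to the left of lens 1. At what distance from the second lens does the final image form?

Lens 1: 1/d_i1 = 1/f₁ − 1/d_o1 = 1/(36.9) − 1/(110) = 0.01801, so d_i1 = 55.53 cm.
The intermediate image is 55.53 cm to the right of lens 1, which is 70.1 − (55.53) = 14.57 cm to the left of lens 2, so d_o2 = +14.57 cm.
Lens 2 is diverging, so f₂ = −16.1 cm.
Lens 2: 1/d_i2 = 1/f₂ − 1/d_o2 = 1/(-16.1) − 1/(14.57) = -0.1307, so d_i2 = -7.65 cm.
The final image is virtual, 7.65 cm to the left of lens 2 (overall magnification ≈ -0.26).

7.65 cm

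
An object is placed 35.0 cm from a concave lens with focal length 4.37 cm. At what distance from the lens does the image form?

For a concave lens, f = -4.37 cm.
Lens equation: 1/d_i = 1/f − 1/d_o = 1/(-4.370) − 1/(35.0) = -0.2288 − 0.02857 = -0.2574, so d_i = -3.88 cm.
The image is virtual, upright and reduced, on the same side as the object.

3.88 cm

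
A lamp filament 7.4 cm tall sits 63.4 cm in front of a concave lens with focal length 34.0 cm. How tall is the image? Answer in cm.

For a concave lens, f = -34.0 cm.
1/d_i = 1/f − 1/d_o = 1/(-34.00) − 1/(63.4) = -0.04518, so d_i = -22.13 cm.
m = −d_i/d_o = +0.3491.
|h_i| = |m|·h_o = 0.3491 × 7.4 = 2.58 cm. The image is virtual, upright and reduced, on the same side as the object.

2.58 cm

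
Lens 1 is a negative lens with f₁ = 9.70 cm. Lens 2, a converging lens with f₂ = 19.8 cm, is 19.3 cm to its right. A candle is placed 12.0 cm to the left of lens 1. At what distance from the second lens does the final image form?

100 cm

Lens 1 is diverging, so f₁ = −9.70 cm.
Lens 1: 1/d_i1 = 1/f₁ − 1/d_o1 = 1/(-9.70) − 1/(12.0) = -0.1864, so d_i1 = -5.364 cm.
The intermediate image is 5.364 cm to the left of lens 1 (virtual), which is 19.3 − (-5.364) = 24.66 cm to the left of lens 2, so d_o2 = +24.66 cm.
Lens 2: 1/d_i2 = 1/f₂ − 1/d_o2 = 1/(19.8) − 1/(24.66) = 0.009954, so d_i2 = 100 cm.
The final image is real, 100 cm to the right of lens 2 (overall magnification ≈ -1.8).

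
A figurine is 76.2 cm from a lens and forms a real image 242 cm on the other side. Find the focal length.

Real image ⇒ d_i = +242 cm.
1/f = 1/d_o + 1/d_i = 1/(76.2) + 1/(242) = 0.01726, so f = 58.0 cm.
Since f is positive, the lens is converging.

f = 58.0 cm (converging)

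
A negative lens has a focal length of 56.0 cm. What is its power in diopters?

For a negative lens, f = −56.0 cm.
f = -56.0 cm = -0.560 m.
P = 1/f = 1/(-0.560 m) = -1.79 D.

P = -1.79 D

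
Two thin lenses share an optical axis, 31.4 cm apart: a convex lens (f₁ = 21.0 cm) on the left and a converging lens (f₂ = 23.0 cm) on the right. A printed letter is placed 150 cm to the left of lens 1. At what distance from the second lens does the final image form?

Lens 1: 1/d_i1 = 1/f₁ − 1/d_o1 = 1/(21.0) − 1/(150) = 0.04095, so d_i1 = 24.42 cm.
The intermediate image is 24.42 cm to the right of lens 1, which is 31.4 − (24.42) = 6.980 cm to the left of lens 2, so d_o2 = +6.980 cm.
Lens 2: 1/d_i2 = 1/f₂ − 1/d_o2 = 1/(23.0) − 1/(6.980) = -0.09979, so d_i2 = -10.0 cm.
The final image is virtual, 10.0 cm to the left of lens 2 (overall magnification ≈ -0.23).

10.0 cm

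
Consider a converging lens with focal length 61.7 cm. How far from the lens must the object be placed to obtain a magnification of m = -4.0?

77.1 cm

m = −d_i/d_o ⇒ d_i = −m·d_o.
1/f = 1/d_o + 1/d_i = 1/d_o − 1/(m·d_o) = (1 − 1/m)/d_o, so d_o = f(1 − 1/m) = (61.70)(1 − 1/(-4.0)) = 77.1 cm.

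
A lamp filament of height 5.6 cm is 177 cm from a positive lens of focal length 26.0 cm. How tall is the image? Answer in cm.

1/d_i = 1/f − 1/d_o = 1/(26.00) − 1/(177) = 0.03281, so d_i = 30.48 cm.
m = −d_i/d_o = -0.1722.
|h_i| = |m|·h_o = 0.1722 × 5.6 = 0.964 cm. The image is real, inverted and reduced, on the far side of the lens.

0.964 cm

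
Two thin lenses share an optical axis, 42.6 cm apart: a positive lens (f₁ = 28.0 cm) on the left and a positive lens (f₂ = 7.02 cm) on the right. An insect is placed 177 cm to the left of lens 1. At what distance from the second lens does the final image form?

Lens 1: 1/d_i1 = 1/f₁ − 1/d_o1 = 1/(28.0) − 1/(177) = 0.03006, so d_i1 = 33.26 cm.
The intermediate image is 33.26 cm to the right of lens 1, which is 42.6 − (33.26) = 9.340 cm to the left of lens 2, so d_o2 = +9.340 cm.
Lens 2: 1/d_i2 = 1/f₂ − 1/d_o2 = 1/(7.02) − 1/(9.340) = 0.03538, so d_i2 = 28.3 cm.
The final image is real, 28.3 cm to the right of lens 2 (overall magnification ≈ 0.57).

28.3 cm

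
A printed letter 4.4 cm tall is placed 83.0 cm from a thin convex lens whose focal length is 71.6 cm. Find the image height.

27.6 cm

1/d_i = 1/f − 1/d_o = 1/(71.60) − 1/(83.0) = 0.001918, so d_i = 521.3 cm.
m = −d_i/d_o = -6.281.
|h_i| = |m|·h_o = 6.281 × 4.4 = 27.6 cm. The image is real, inverted and enlarged, on the far side of the lens.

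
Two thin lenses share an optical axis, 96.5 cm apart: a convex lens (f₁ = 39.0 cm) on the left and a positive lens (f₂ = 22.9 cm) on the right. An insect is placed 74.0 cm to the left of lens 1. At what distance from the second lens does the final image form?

Lens 1: 1/d_i1 = 1/f₁ − 1/d_o1 = 1/(39.0) − 1/(74.0) = 0.01213, so d_i1 = 82.46 cm.
The intermediate image is 82.46 cm to the right of lens 1, which is 96.5 − (82.46) = 14.04 cm to the left of lens 2, so d_o2 = +14.04 cm.
Lens 2: 1/d_i2 = 1/f₂ − 1/d_o2 = 1/(22.9) − 1/(14.04) = -0.02756, so d_i2 = -36.3 cm.
The final image is virtual, 36.3 cm to the left of lens 2 (overall magnification ≈ -2.9).

36.3 cm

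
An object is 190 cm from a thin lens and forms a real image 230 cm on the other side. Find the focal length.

f = 104 cm (converging)

Real image ⇒ d_i = +230 cm.
1/f = 1/d_o + 1/d_i = 1/(190) + 1/(230) = 0.009611, so f = 104 cm.
Since f is positive, the thin lens is converging.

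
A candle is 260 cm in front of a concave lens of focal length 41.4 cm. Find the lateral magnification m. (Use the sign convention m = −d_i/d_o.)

m = +0.137

For a concave lens, f = -41.4 cm.
1/d_i = 1/f − 1/d_o = 1/(-41.40) − 1/(260) = -0.02800, so d_i = -35.71 cm.
m = −d_i/d_o = −(-35.71)/(260) = +0.137.
The image is virtual, upright and reduced, on the same side as the object.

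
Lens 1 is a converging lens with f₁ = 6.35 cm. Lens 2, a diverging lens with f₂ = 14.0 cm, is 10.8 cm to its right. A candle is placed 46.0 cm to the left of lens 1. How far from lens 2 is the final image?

2.76 cm

Lens 1: 1/d_i1 = 1/f₁ − 1/d_o1 = 1/(6.35) − 1/(46.0) = 0.1357, so d_i1 = 7.367 cm.
The intermediate image is 7.367 cm to the right of lens 1, which is 10.8 − (7.367) = 3.433 cm to the left of lens 2, so d_o2 = +3.433 cm.
Lens 2 is diverging, so f₂ = −14.0 cm.
Lens 2: 1/d_i2 = 1/f₂ − 1/d_o2 = 1/(-14.0) − 1/(3.433) = -0.3627, so d_i2 = -2.76 cm.
The final image is virtual, 2.76 cm to the left of lens 2 (overall magnification ≈ -0.13).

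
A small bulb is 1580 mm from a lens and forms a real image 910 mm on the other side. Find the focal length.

f = 577 mm (converging)

Real image ⇒ d_i = +910 mm.
1/f = 1/d_o + 1/d_i = 1/(1580) + 1/(910) = 0.001732, so f = 577 mm.
Since f is positive, the lens is converging.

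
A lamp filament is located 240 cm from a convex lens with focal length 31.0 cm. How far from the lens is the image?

Thin-lens equation: 1/d_i = 1/f − 1/d_o = 1/(31.00) − 1/(240) = 0.03226 − 0.004167 = 0.02809, so d_i = 35.6 cm.
The image is real, inverted and reduced, on the far side of the lens.

35.6 cm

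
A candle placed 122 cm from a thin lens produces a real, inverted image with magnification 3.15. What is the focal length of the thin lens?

m = −d_i/d_o ⇒ d_i = −m·d_o = −(-3.15)·(122) = 384.3 cm.
1/f = 1/d_o + 1/d_i = 1/(122) + 1/(384.3) = 0.01080, so f = 92.6 cm.
Since f is positive, the thin lens is converging.

f = 92.6 cm (converging)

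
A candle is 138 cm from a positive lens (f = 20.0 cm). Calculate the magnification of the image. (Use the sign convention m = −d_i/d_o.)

1/d_i = 1/f − 1/d_o = 1/(20.00) − 1/(138) = 0.04275, so d_i = 23.39 cm.
m = −d_i/d_o = −(23.39)/(138) = -0.169.
The image is real, inverted and reduced, on the far side of the lens.

m = -0.169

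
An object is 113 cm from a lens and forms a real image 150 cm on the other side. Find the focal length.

Real image ⇒ d_i = +150 cm.
1/f = 1/d_o + 1/d_i = 1/(113) + 1/(150) = 0.01552, so f = 64.4 cm.
Since f is positive, the lens is converging.

f = 64.4 cm (converging)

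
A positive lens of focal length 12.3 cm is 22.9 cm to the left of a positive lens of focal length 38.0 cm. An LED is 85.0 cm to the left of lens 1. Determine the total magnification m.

m = -0.218

Lens 1: 1/d_i1 = 1/(12.3) − 1/(85.0) = 0.06954, so d_i1 = 14.38 cm; m₁ = −d_i1/d_o1 = -0.1692.
d_o2 = 22.9 − (14.38) = 8.520 cm.
Lens 2: 1/d_i2 = 1/(38.0) − 1/(8.520) = -0.09106, so d_i2 = -10.98 cm; m₂ = −d_i2/d_o2 = +1.289.
m = m₁·m₂ = (-0.1692)(+1.289) = -0.218.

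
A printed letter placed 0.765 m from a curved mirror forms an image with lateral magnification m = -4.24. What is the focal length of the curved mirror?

f = 0.619 m (concave)

m = −d_i/d_o ⇒ d_i = −m·d_o = −(-4.24)·(0.765) = 3.244 m.
1/f = 1/d_o + 1/d_i = 1/(0.765) + 1/(3.244) = 1.615, so f = 0.619 m.
Since f is positive, the curved mirror is concave.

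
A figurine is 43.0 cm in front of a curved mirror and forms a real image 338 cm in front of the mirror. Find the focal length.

Real image ⇒ d_i = +338 cm.
1/f = 1/d_o + 1/d_i = 1/(43.0) + 1/(338) = 0.02621, so f = 38.1 cm.
Since f is positive, the curved mirror is concave.

f = 38.1 cm (concave)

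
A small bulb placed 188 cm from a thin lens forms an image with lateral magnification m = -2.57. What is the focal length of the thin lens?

f = 135 cm (converging)

m = −d_i/d_o ⇒ d_i = −m·d_o = −(-2.57)·(188) = 483.2 cm.
1/f = 1/d_o + 1/d_i = 1/(188) + 1/(483.2) = 0.007389, so f = 135 cm.
Since f is positive, the thin lens is converging.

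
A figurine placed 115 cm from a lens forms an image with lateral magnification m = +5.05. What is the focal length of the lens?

m = −d_i/d_o ⇒ d_i = −m·d_o = −(+5.05)·(115) = -580.8 cm.
1/f = 1/d_o + 1/d_i = 1/(115) + 1/(-580.8) = 0.006974, so f = 143 cm.
Since f is positive, the lens is converging.

f = 143 cm (converging)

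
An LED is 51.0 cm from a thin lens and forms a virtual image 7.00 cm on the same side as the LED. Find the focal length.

Virtual image ⇒ d_i = −7.00 cm.
1/f = 1/d_o + 1/d_i = 1/(51.0) + 1/(-7.00) = -0.1232, so f = -8.11 cm.
Since f is negative, the thin lens is diverging.

f = -8.11 cm (diverging)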